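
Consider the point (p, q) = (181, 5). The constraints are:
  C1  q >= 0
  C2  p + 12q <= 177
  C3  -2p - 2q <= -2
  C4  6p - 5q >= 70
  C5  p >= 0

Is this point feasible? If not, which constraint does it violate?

Constraint C2: p + 12q = 241, which is not ≤ 177. All other constraints are satisfied.

not feasible — violates C2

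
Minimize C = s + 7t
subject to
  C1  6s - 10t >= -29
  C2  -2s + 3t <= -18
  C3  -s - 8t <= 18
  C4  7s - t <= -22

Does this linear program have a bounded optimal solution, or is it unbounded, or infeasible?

infeasible

The boundaries 6s - 10t = -29 and -2s + 3t = -18 meet at (267/2, 83), but that point violates 7s - t ≤ -22. Every candidate vertex is excluded by some other constraint, so the feasible region is empty.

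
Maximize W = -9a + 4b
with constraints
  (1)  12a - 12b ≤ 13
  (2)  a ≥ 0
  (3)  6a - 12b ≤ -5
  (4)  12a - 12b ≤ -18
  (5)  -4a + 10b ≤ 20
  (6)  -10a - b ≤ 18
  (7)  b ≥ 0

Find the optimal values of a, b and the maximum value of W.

a = 0, b = 2, maximum W = 8

Corner points and W = -9a + 4b:
  (0, 3/2) → W = 6
  (0, 2) → W = 8
  (5/6, 7/3) → W = 11/6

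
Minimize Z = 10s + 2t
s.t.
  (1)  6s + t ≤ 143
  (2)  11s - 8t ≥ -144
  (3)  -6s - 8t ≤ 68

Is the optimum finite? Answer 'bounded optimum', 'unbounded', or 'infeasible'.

bounded optimum

Vertices and Z = 10s + 2t:
  (1000/59, 2437/59) → Z = 14874/59
  (202/7, -211/7) → Z = 1598/7
  (-212/17, 29/34) → Z = -123
The feasible region has finitely many vertices and no improving ray; the minimum is -123 at (-212/17, 29/34).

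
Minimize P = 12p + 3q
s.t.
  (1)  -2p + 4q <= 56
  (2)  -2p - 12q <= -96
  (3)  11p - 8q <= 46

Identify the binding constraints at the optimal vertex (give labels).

(1) and (2)

Feasible corners and P = 12p + 3q:
  (-9, 19/2) → P = -159/2
  (158/7, 177/7) → P = 2427/7
  (330/37, 241/37) → P = 4683/37

The minimum is at (-9, 19/2). Substituting into each constraint, equality holds for (1) and (2); the remaining constraints have slack.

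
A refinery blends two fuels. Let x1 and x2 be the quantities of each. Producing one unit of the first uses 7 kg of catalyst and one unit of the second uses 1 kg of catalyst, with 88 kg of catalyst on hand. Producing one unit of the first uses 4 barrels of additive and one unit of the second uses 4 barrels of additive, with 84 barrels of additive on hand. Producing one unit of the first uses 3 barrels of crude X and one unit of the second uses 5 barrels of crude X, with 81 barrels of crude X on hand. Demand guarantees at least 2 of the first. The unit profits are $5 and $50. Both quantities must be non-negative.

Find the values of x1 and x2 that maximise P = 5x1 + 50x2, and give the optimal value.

x1 = 2, x2 = 15, maximum P = 760

The optimum lies where 3x1 + 5x2 = 81 and x1 = 2.
Solving simultaneously gives x1 = 2, x2 = 15.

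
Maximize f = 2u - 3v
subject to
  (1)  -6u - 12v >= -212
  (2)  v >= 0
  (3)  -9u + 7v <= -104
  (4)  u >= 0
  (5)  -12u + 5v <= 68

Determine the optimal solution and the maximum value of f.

Corner points and f = 2u - 3v:
  (106/3, 0) → f = 212/3
  (1366/75, 214/25) → f = 806/75
  (104/9, 0) → f = 208/9

u = 106/3, v = 0, maximum f = 212/3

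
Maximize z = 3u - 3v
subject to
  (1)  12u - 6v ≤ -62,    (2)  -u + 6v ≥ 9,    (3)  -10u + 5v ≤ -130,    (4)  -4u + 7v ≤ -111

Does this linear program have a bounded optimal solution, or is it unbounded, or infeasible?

infeasible

Constraints 12u - 6v ≤ -62 and -10u + 5v ≤ -130 have parallel boundaries but demand opposite sides — no point can satisfy both, so the region is empty.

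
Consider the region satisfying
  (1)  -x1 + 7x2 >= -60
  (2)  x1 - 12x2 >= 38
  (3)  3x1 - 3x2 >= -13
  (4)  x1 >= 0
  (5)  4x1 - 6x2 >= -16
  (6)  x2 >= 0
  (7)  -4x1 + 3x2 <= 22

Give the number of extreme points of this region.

Intersecting each pair of boundary lines and keeping only the points that satisfy every inequality leaves:
  (454/5, 22/5)
  (60, 0)
  (38, 0)

3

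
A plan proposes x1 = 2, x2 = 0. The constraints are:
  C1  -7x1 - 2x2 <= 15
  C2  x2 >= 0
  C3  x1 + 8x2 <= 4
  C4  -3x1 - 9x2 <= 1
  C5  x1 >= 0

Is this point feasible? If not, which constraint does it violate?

feasible

C1: -14 ≤ 15 ✓
C2: 0 ≥ 0 ✓
C3: 2 ≤ 4 ✓
C4: -6 ≤ 1 ✓
C5: 2 ≥ 0 ✓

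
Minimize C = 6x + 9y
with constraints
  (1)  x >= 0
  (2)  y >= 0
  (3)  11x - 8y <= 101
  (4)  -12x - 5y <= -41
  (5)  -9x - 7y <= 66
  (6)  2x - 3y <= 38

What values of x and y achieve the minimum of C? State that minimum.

Corner points and C = 6x + 9y:
  (0, 41/5) → C = 369/5
  (101/11, 0) → C = 606/11
  (41/12, 0) → C = 41/2
The feasible region is unbounded (it extends along (0, 1), (8, 11)), but C strictly increases along every unbounded feasible direction, so there is no improving ray and the minimum is attained at a vertex.

x = 41/12, y = 0, minimum C = 41/2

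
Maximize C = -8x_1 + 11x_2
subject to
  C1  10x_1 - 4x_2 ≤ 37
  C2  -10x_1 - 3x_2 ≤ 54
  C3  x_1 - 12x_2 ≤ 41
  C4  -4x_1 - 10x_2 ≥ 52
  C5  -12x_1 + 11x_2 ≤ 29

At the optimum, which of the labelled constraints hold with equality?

C2 and C4

Corner points and C = -8x_1 + 11x_2:
  (-175/41, -464/123) → C = -904/123
  (-48/11, -38/11) → C = -34/11
  (-107/29, -108/29) → C = -332/29

The maximum is at (-48/11, -38/11). Substituting into each constraint, equality holds for C2 and C4; the remaining constraints have slack.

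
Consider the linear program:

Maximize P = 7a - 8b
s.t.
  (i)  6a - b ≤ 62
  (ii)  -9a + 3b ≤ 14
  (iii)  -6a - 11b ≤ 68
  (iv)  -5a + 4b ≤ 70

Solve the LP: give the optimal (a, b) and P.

a = 307/36, b = -65/6, maximum P = 5269/36

Vertices and P = 7a - 8b:
  (307/36, -65/6) → P = 5269/36
  (318/19, 730/19) → P = -3614/19
  (-358/117, -176/39) → P = 1718/117
  (22/3, 80/3) → P = -162

At the optimal vertex, 6a - b = 62 and -6a - 11b = 68.
Solving simultaneously gives a = 307/36, b = -65/6.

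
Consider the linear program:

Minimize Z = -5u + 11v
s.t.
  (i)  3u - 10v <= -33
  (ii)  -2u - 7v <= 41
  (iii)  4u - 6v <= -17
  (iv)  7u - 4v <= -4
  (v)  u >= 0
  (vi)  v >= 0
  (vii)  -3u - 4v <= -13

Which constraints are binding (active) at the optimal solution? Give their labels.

(i) and (iii)

Corner points and Z = -5u + 11v:
  (14/11, 81/22) → Z = 751/22
  (0, 33/10) → Z = 363/10
  (22/13, 103/26) → Z = 913/26
The feasible region is unbounded (it extends along (0, 1), (4, 7)), but Z strictly increases along every unbounded feasible direction, so there is no improving ray and the minimum is attained at a vertex.

The minimum is at (14/11, 81/22). Substituting into each constraint, equality holds for (i) and (iii); the remaining constraints have slack.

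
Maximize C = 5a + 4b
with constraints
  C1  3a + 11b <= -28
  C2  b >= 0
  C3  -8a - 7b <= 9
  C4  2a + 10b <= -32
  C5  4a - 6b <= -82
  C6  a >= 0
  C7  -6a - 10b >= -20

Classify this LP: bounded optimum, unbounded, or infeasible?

The boundaries a = 0 and -6a - 10b = -20 meet at (0, 2), but that point violates 3a + 11b ≤ -28. Every candidate vertex is excluded by some other constraint, so the feasible region is empty.

infeasible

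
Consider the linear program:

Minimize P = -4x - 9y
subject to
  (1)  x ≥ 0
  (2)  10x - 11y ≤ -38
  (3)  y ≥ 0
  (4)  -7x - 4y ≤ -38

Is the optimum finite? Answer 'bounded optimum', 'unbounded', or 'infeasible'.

unbounded

From the feasible point (0, 19/2), moving in the direction (0, 1) keeps every constraint satisfied while P decreases without bound.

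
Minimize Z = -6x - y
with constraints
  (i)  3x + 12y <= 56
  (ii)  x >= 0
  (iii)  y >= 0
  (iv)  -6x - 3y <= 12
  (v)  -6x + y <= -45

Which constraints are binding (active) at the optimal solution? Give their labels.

(i) and (iii)

Feasible corners and Z = -6x - y:
  (56/3, 0) → Z = -112
  (596/75, 67/25) → Z = -1259/25
  (15/2, 0) → Z = -45

The minimum is at (56/3, 0). Substituting into each constraint, equality holds for (i) and (iii); the remaining constraints have slack.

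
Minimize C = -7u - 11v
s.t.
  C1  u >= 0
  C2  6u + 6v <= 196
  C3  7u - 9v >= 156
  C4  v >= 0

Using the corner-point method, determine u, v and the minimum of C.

u = 225/8, v = 109/24, minimum C = -1481/6

Corner points and C = -7u - 11v:
  (225/8, 109/24) → C = -1481/6
  (98/3, 0) → C = -686/3
  (156/7, 0) → C = -156

The optimum lies where 6u + 6v = 196 and 7u - 9v = 156.
Solving simultaneously gives u = 225/8, v = 109/24.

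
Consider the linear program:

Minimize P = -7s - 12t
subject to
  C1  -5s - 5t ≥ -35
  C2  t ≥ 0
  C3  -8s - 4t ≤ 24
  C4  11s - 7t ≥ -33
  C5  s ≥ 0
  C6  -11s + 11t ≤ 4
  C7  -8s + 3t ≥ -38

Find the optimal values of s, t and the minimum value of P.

s = 73/22, t = 81/22, minimum P = -1483/22

Vertices and P = -7s - 12t:
  (73/22, 81/22) → P = -1483/22
  (59/11, 18/11) → P = -629/11
  (0, 0) → P = 0
  (19/4, 0) → P = -133/4
  (0, 4/11) → P = -48/11

At the optimal vertex, -5s - 5t = -35 and -11s + 11t = 4.
Solving simultaneously gives s = 73/22, t = 81/22.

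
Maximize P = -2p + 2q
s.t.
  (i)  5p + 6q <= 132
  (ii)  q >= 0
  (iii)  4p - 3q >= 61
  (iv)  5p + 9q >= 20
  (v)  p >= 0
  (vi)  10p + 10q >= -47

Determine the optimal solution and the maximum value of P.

Extreme points and P = -2p + 2q:
  (132/5, 0) → P = -264/5
  (254/13, 223/39) → P = -1078/39
  (61/4, 0) → P = -61/2

p = 254/13, q = 223/39, maximum P = -1078/39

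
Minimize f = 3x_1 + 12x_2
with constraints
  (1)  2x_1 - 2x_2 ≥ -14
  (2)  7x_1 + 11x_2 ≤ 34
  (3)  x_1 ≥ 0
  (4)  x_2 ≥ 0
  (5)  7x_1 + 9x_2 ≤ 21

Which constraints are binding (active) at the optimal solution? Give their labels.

Feasible corners and f = 3x_1 + 12x_2:
  (0, 0) → f = 0
  (0, 7/3) → f = 28
  (3, 0) → f = 9

The minimum is at (0, 0). Substituting into each constraint, equality holds for (3) and (4); the remaining constraints have slack.

(3) and (4)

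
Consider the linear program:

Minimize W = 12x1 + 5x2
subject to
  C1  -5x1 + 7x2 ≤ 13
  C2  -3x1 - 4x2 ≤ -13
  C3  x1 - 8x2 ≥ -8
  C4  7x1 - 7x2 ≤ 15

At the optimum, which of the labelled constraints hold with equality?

Corner points and W = 12x1 + 5x2:
  (18/7, 37/28) → W = 1049/28
  (151/49, 46/49) → W = 2042/49
  (176/49, 71/49) → W = 2467/49

The minimum is at (18/7, 37/28). Substituting into each constraint, equality holds for C2 and C3; the remaining constraints have slack.

C2 and C3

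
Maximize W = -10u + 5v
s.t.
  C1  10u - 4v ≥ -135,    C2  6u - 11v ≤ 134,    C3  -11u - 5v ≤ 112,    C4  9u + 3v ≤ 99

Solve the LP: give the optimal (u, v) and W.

u = -3/22, v = 735/22, maximum W = 3705/22

Vertices and W = -10u + 5v:
  (-1123/94, 365/94) → W = 13055/94
  (-3/22, 735/22) → W = 3705/22
  (-562/151, -2146/151) → W = -5110/151
  (497/39, -68/13) → W = -5990/39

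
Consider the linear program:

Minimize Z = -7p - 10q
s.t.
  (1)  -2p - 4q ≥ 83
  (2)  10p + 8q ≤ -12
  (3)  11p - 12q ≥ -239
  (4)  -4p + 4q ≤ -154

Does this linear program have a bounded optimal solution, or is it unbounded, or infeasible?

Feasible corners and Z = -7p - 10q:
  (77/3, -403/12) → Z = 937/6
  (71/6, -80/3) → Z = 1103/6
The feasible region has finitely many vertices and no improving ray; the minimum is 937/6 at (77/3, -403/12).

bounded optimum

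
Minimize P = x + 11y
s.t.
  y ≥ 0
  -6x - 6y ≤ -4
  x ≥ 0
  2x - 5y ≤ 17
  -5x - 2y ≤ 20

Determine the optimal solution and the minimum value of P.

x = 2/3, y = 0, minimum P = 2/3

Vertices and P = x + 11y:
  (2/3, 0) → P = 2/3
  (17/2, 0) → P = 17/2
  (0, 2/3) → P = 22/3
The feasible region is unbounded (it extends along (0, 1), (5, 2)), but P strictly increases along every unbounded feasible direction, so there is no improving ray and the minimum is attained at a vertex.

The optimum lies where y = 0 and -6x - 6y = -4.
Solving simultaneously gives x = 2/3, y = 0.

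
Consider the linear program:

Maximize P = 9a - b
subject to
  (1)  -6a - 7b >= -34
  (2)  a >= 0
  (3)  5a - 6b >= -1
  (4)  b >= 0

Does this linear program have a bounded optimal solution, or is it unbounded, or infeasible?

Extreme points and P = 9a - b:
  (197/71, 176/71) → P = 1597/71
  (17/3, 0) → P = 51
  (0, 1/6) → P = -1/6
  (0, 0) → P = 0
The feasible region has finitely many vertices and no improving ray; the maximum is 51 at (17/3, 0).

bounded optimum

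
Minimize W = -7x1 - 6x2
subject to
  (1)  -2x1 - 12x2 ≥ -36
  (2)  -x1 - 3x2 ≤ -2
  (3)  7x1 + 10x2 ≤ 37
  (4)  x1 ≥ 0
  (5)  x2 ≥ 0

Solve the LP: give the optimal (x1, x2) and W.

Feasible corners and W = -7x1 - 6x2:
  (21/16, 89/32) → W = -207/8
  (0, 3) → W = -18
  (0, 2/3) → W = -4
  (2, 0) → W = -14
  (37/7, 0) → W = -37

x1 = 37/7, x2 = 0, minimum W = -37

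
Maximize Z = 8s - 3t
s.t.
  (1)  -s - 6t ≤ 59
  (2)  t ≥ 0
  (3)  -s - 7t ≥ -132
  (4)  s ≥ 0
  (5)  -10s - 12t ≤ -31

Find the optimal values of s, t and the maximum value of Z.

Feasible corners and Z = 8s - 3t:
  (132, 0) → Z = 1056
  (31/10, 0) → Z = 124/5
  (0, 132/7) → Z = -396/7
  (0, 31/12) → Z = -31/4

The optimum lies where t = 0 and -s - 7t = -132.
Solving simultaneously gives s = 132, t = 0.

s = 132, t = 0, maximum Z = 1056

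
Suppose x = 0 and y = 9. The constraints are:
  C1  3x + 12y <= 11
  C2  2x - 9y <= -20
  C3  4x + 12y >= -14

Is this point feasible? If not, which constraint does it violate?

Constraint C1: 3x + 12y = 108, which is not ≤ 11. All other constraints are satisfied.

not feasible — violates C1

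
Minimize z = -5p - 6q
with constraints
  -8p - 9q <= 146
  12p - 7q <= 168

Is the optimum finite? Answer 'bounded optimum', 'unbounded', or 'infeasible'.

unbounded

From the feasible point (245/82, -774/41), moving in the direction (7, 12) keeps every constraint satisfied while z decreases without bound.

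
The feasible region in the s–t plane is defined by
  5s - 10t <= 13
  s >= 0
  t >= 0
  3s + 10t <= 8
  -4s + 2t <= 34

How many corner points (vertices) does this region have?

4

Of the 10 pairwise boundary intersections, those satisfying every inequality are:
  (13/5, 0)
  (21/8, 1/80)
  (0, 0)
  (0, 4/5)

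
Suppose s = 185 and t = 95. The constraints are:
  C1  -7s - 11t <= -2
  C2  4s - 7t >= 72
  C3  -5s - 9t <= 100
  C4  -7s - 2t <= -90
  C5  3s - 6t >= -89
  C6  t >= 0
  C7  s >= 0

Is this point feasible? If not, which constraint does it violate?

C1: -2340 ≤ -2 ✓
C2: 75 ≥ 72 ✓
C3: -1780 ≤ 100 ✓
C4: -1485 ≤ -90 ✓
C5: -15 ≥ -89 ✓
C6: 95 ≥ 0 ✓
C7: 185 ≥ 0 ✓

feasible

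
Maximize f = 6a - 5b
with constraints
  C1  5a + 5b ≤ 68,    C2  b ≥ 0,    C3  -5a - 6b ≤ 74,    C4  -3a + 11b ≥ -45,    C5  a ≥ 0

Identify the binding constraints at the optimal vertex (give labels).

Extreme points and f = 6a - 5b:
  (68/5, 0) → f = 408/5
  (0, 68/5) → f = -68
  (0, 0) → f = 0

The maximum is at (68/5, 0). Substituting into each constraint, equality holds for C1 and C2; the remaining constraints have slack.

C1 and C2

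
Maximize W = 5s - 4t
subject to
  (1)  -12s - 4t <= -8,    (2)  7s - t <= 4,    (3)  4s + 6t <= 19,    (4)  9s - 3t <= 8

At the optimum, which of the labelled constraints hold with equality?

(1) and (2)

Feasible corners and W = 5s - 4t:
  (3/5, 1/5) → W = 11/5
  (-1/2, 7/2) → W = -33/2
  (43/46, 117/46) → W = -11/2

The maximum is at (3/5, 1/5). Substituting into each constraint, equality holds for (1) and (2); the remaining constraints have slack.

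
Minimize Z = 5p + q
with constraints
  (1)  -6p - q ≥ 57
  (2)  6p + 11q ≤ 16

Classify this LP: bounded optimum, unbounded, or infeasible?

From the feasible point (-643/60, 73/10), moving in the direction (1, -6) keeps every constraint satisfied while Z decreases without bound.

unbounded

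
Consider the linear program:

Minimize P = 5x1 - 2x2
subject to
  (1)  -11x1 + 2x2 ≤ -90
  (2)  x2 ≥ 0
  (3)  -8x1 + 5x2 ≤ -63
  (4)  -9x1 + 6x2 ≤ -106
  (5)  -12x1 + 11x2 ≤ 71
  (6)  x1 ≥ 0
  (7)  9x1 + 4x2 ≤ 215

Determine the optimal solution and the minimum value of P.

Feasible corners and P = 5x1 - 2x2:
  (106/9, 0) → P = 530/9
  (215/9, 0) → P = 1075/9
  (857/45, 109/10) → P = 3304/45

The optimum lies where x2 = 0 and -9x1 + 6x2 = -106.
Solving simultaneously gives x1 = 106/9, x2 = 0.

x1 = 106/9, x2 = 0, minimum P = 530/9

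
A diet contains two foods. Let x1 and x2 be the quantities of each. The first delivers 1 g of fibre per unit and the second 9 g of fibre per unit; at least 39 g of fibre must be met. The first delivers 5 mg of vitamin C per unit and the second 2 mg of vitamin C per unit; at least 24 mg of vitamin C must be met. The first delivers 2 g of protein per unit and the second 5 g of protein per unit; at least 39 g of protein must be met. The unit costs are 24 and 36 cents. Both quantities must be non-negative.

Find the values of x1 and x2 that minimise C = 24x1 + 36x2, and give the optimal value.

The feasible region is unbounded (it extends along (0, 1), (1, 0)), but C strictly increases along every unbounded feasible direction, so there is no improving ray and the minimum is attained at a vertex.

x1 = 2, x2 = 7, minimum C = 300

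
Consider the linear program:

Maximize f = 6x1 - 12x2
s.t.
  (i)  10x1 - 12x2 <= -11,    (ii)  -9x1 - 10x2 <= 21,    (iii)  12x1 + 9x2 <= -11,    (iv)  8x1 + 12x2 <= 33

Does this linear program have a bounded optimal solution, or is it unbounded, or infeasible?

bounded optimum

Extreme points and f = 6x1 - 12x2:
  (-181/104, -111/208) → f = -105/26
  (-77/78, 11/117) → f = -275/39
  (-291/14, 465/28) → f = -324
  (-143/24, 121/18) → f = -1397/12
The feasible region has finitely many vertices and no improving ray; the maximum is -105/26 at (-181/104, -111/208).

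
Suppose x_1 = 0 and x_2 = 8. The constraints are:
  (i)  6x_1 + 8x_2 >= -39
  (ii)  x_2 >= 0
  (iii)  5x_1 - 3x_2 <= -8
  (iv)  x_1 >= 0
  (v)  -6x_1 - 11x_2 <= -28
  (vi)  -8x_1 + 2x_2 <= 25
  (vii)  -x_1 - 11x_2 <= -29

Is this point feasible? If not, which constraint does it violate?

feasible

(i): 64 ≥ -39 ✓
(ii): 8 ≥ 0 ✓
(iii): -24 ≤ -8 ✓
(iv): 0 ≥ 0 ✓
(v): -88 ≤ -28 ✓
(vi): 16 ≤ 25 ✓
(vii): -88 ≤ -29 ✓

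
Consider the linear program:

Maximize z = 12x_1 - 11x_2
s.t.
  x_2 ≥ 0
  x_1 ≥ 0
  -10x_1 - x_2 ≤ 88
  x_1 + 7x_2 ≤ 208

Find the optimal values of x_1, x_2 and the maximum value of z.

x_1 = 208, x_2 = 0, maximum z = 2496

Extreme points and z = 12x_1 - 11x_2:
  (0, 0) → z = 0
  (208, 0) → z = 2496
  (0, 208/7) → z = -2288/7

The binding constraints are x_2 = 0 and x_1 + 7x_2 = 208.
Solving simultaneously gives x_1 = 208, x_2 = 0.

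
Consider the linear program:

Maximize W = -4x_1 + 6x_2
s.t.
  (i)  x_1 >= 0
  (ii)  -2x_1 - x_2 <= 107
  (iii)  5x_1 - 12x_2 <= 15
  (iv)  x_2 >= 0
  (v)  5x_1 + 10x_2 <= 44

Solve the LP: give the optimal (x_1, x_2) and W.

Corner points and W = -4x_1 + 6x_2:
  (0, 0) → W = 0
  (0, 22/5) → W = 132/5
  (3, 0) → W = -12
  (339/55, 29/22) → W = -921/55

The binding constraints are x_1 = 0 and 5x_1 + 10x_2 = 44.
Solving simultaneously gives x_1 = 0, x_2 = 22/5.

x_1 = 0, x_2 = 22/5, maximum W = 132/5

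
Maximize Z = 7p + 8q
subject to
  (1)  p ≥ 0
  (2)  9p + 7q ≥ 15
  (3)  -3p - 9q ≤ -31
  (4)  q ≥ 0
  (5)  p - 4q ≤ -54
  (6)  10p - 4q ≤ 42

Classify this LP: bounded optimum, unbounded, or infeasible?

unbounded

From the feasible point (0, 27/2), moving in the direction (0, 1) keeps every constraint satisfied while Z increases without bound.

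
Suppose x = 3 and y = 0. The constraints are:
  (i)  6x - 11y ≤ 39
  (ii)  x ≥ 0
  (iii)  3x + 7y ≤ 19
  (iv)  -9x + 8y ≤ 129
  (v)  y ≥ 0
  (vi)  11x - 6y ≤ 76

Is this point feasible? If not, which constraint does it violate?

(i): 18 ≤ 39 ✓
(ii): 3 ≥ 0 ✓
(iii): 9 ≤ 19 ✓
(iv): -27 ≤ 129 ✓
(v): 0 ≥ 0 ✓
(vi): 33 ≤ 76 ✓

feasible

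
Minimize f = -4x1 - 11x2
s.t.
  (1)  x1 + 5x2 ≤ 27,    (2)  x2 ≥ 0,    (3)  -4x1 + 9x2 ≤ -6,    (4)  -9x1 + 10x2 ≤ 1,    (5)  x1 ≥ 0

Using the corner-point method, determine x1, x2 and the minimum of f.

x1 = 27, x2 = 0, minimum f = -108

Corner points and f = -4x1 - 11x2:
  (27, 0) → f = -108
  (273/29, 102/29) → f = -2214/29
  (3/2, 0) → f = -6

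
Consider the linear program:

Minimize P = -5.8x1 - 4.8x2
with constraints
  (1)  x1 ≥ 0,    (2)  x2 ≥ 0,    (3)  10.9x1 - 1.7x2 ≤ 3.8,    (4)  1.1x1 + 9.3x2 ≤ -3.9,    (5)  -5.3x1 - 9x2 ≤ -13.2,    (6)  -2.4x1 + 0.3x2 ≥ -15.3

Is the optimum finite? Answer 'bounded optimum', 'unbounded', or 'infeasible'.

infeasible

The boundaries x1 = 0 and -5.3x1 - 9x2 = -13.2 meet at (0, 22/15), but that point violates 1.1x1 + 9.3x2 ≤ -3.9. Every candidate vertex is excluded by some other constraint, so the feasible region is empty.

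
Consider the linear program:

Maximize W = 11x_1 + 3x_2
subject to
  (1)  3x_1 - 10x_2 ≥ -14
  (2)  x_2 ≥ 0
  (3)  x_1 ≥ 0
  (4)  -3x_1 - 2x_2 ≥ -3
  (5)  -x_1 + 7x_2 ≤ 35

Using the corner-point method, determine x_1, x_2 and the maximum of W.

x_1 = 1, x_2 = 0, maximum W = 11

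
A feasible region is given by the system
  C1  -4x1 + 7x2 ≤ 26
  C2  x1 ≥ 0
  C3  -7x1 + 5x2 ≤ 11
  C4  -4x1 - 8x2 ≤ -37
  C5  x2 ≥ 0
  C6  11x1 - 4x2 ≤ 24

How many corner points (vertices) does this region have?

The feasible vertices (each the meet of two boundaries and inside every other half-plane) are:
  (53/29, 138/29)
  (272/61, 382/61)
  (97/76, 303/76)
  (85/26, 311/104)

4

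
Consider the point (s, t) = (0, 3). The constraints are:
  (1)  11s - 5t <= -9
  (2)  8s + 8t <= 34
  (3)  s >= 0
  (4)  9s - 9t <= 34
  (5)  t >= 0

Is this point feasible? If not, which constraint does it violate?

(1): -15 ≤ -9 ✓
(2): 24 ≤ 34 ✓
(3): 0 ≥ 0 ✓
(4): -27 ≤ 34 ✓
(5): 3 ≥ 0 ✓

feasible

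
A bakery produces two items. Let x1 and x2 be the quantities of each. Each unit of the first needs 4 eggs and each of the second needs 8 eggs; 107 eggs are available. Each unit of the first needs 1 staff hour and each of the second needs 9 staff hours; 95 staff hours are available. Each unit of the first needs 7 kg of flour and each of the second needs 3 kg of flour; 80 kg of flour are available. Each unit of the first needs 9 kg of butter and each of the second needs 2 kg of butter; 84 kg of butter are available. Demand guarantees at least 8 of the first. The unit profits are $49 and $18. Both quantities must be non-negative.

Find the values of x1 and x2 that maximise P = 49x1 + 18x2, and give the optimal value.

Extreme points and P = 49x1 + 18x2:
  (28/3, 0) → P = 1372/3
  (8, 0) → P = 392
  (8, 6) → P = 500

x1 = 8, x2 = 6, maximum P = 500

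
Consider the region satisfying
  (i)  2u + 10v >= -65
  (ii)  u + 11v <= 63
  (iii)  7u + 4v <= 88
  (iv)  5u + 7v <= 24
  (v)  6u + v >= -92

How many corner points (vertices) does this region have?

Of the 10 pairwise boundary intersections, those satisfying every inequality are:
  (570/31, -631/62)
  (-855/58, -103/29)
  (-59/16, 97/16)
  (-215/13, 94/13)
  (520/29, -272/29)

5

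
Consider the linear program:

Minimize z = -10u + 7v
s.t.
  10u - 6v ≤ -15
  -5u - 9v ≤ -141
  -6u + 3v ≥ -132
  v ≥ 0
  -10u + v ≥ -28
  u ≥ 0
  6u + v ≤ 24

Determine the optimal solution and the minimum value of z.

Extreme points and z = -10u + 7v:
  (0, 47/3) → z = 329/3
  (75/49, 726/49) → z = 4332/49
  (0, 24) → z = 168

u = 75/49, v = 726/49, minimum z = 4332/49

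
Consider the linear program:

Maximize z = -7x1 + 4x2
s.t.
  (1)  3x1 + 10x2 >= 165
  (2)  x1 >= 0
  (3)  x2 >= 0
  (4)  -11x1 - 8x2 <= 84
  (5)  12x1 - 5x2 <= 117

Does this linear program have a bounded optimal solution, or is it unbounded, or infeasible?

From the feasible point (0, 33/2), moving in the direction (0, 1) keeps every constraint satisfied while z increases without bound.

unbounded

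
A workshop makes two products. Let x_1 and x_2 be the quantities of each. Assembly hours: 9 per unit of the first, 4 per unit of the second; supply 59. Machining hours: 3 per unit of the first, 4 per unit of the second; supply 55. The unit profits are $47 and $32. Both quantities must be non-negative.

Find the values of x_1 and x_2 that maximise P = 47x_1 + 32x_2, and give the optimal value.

Vertices and P = 47x_1 + 32x_2:
  (0, 0) → P = 0
  (0, 55/4) → P = 440
  (59/9, 0) → P = 2773/9
  (2/3, 53/4) → P = 1366/3

At the optimal vertex, 9x_1 + 4x_2 = 59 and 3x_1 + 4x_2 = 55.
Solving simultaneously gives x_1 = 2/3, x_2 = 53/4.

x_1 = 2/3, x_2 = 53/4, maximum P = 1366/3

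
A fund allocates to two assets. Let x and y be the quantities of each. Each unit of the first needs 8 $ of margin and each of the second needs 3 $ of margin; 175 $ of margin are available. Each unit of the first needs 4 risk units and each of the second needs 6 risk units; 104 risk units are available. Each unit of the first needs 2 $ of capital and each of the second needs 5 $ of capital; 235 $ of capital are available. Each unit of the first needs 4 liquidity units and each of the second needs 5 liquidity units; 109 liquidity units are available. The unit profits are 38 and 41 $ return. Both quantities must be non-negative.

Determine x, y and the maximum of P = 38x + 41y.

Feasible corners and P = 38x + 41y:
  (0, 0) → P = 0
  (0, 52/3) → P = 2132/3
  (175/8, 0) → P = 3325/4
  (41/2, 11/3) → P = 2788/3

x = 41/2, y = 11/3, maximum P = 2788/3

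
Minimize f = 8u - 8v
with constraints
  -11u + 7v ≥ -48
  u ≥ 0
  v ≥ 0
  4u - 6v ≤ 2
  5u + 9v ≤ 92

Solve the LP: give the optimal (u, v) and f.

Corner points and f = 8u - 8v:
  (137/19, 85/19) → f = 416/19
  (538/67, 386/67) → f = 1216/67
  (0, 0) → f = 0
  (0, 92/9) → f = -736/9
  (1/2, 0) → f = 4

u = 0, v = 92/9, minimum f = -736/9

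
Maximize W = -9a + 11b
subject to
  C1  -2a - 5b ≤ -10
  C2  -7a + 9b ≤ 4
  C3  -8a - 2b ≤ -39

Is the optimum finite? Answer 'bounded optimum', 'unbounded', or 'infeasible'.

bounded optimum

Feasible corners and W = -9a + 11b:
  (175/36, 1/18) → W = -1553/36
  (343/86, 305/86) → W = 134/43
The feasible region has finitely many vertices and no improving ray; the maximum is 134/43 at (343/86, 305/86).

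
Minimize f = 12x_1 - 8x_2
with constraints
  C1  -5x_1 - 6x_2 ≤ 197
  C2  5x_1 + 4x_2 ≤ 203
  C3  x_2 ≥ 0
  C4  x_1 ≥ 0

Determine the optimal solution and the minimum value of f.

Extreme points and f = 12x_1 - 8x_2:
  (203/5, 0) → f = 2436/5
  (0, 203/4) → f = -406
  (0, 0) → f = 0

x_1 = 0, x_2 = 203/4, minimum f = -406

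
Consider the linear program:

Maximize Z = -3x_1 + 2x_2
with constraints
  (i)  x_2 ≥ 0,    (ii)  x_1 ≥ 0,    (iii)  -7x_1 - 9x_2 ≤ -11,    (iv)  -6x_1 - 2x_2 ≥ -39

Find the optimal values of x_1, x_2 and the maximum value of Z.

Corner points and Z = -3x_1 + 2x_2:
  (11/7, 0) → Z = -33/7
  (13/2, 0) → Z = -39/2
  (0, 11/9) → Z = 22/9
  (0, 39/2) → Z = 39

The binding constraints are x_1 = 0 and -6x_1 - 2x_2 = -39.
Solving simultaneously gives x_1 = 0, x_2 = 39/2.

x_1 = 0, x_2 = 39/2, maximum Z = 39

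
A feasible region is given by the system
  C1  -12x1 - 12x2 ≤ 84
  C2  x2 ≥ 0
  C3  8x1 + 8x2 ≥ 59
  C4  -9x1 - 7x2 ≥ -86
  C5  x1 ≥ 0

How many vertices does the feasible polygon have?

4

Pairwise boundary intersections that survive every other constraint:
  (59/8, 0)
  (86/9, 0)
  (0, 59/8)
  (0, 86/7)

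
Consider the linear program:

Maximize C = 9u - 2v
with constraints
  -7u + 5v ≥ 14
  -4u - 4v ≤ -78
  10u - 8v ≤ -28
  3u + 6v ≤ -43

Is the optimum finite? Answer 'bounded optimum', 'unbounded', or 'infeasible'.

The boundaries -7u + 5v = 14 and -4u - 4v = -78 meet at (167/24, 301/24), but that point violates 3u + 6v ≤ -43. Every candidate vertex is excluded by some other constraint, so the feasible region is empty.

infeasible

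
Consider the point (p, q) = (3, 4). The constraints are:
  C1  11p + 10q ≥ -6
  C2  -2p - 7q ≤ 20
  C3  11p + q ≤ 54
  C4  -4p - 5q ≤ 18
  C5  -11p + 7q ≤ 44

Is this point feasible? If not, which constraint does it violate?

feasible

C1: 73 ≥ -6 ✓
C2: -34 ≤ 20 ✓
C3: 37 ≤ 54 ✓
C4: -32 ≤ 18 ✓
C5: -5 ≤ 44 ✓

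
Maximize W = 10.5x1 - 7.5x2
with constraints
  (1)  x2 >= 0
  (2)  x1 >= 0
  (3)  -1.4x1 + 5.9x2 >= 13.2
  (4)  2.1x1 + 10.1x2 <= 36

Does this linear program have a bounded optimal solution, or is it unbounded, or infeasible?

Vertices and W = 10.5x1 - 7.5x2:
  (0, 132/59) → W = -990/59
  (0, 360/101) → W = -2700/101
  (7908/2653, 1116/379) → W = 3492/379
The feasible region has finitely many vertices and no improving ray; the maximum is 3492/379 at (7908/2653, 1116/379).

bounded optimum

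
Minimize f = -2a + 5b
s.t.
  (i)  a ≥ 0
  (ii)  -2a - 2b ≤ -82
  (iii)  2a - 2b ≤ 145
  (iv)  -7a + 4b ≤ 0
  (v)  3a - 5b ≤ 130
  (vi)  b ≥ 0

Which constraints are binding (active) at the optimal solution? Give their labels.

Feasible corners and f = -2a + 5b:
  (164/11, 287/11) → f = 1107/11
  (41, 0) → f = -82
  (465/4, 175/4) → f = -55/4
  (130/3, 0) → f = -260/3
The feasible region is unbounded (it extends along (1, 1), (4, 7)), but f strictly increases along every unbounded feasible direction, so there is no improving ray and the minimum is attained at a vertex.

The minimum is at (130/3, 0). Substituting into each constraint, equality holds for (v) and (vi); the remaining constraints have slack.

(v) and (vi)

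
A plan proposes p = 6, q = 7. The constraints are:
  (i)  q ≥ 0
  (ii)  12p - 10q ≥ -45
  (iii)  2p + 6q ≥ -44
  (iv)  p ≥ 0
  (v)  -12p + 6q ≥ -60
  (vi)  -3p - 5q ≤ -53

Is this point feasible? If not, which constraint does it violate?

(i): 7 ≥ 0 ✓
(ii): 2 ≥ -45 ✓
(iii): 54 ≥ -44 ✓
(iv): 6 ≥ 0 ✓
(v): -30 ≥ -60 ✓
(vi): -53 ≤ -53 ✓

feasible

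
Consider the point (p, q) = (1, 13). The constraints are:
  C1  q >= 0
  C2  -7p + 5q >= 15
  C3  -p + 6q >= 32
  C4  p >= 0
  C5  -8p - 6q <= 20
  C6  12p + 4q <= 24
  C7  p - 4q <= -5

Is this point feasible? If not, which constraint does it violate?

Constraint C6: 12p + 4q = 64, which is not ≤ 24. All other constraints are satisfied.

not feasible — violates C6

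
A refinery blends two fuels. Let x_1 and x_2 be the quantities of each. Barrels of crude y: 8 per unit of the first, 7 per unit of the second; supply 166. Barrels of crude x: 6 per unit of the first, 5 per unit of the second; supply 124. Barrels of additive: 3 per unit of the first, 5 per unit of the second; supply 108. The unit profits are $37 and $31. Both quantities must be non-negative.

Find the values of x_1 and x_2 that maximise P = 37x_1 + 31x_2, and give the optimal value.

Vertices and P = 37x_1 + 31x_2:
  (0, 0) → P = 0
  (0, 108/5) → P = 3348/5
  (62/3, 0) → P = 2294/3
  (19, 2) → P = 765
  (74/19, 366/19) → P = 14084/19

x_1 = 19, x_2 = 2, maximum P = 765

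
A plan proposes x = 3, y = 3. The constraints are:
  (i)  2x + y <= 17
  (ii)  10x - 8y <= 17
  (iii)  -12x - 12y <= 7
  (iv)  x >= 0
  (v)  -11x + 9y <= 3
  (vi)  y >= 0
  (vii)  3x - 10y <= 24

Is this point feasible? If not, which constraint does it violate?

feasible

(i): 9 ≤ 17 ✓
(ii): 6 ≤ 17 ✓
(iii): -72 ≤ 7 ✓
(iv): 3 ≥ 0 ✓
(v): -6 ≤ 3 ✓
(vi): 3 ≥ 0 ✓
(vii): -21 ≤ 24 ✓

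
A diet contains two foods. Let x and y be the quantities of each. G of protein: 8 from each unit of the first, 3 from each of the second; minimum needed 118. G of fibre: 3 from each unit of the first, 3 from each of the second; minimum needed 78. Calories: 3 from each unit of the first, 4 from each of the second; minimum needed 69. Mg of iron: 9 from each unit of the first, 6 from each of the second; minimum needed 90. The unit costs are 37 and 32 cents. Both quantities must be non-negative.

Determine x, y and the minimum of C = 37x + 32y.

Vertices and C = 37x + 32y:
  (0, 118/3) → C = 3776/3
  (26, 0) → C = 962
  (8, 18) → C = 872
The feasible region is unbounded (it extends along (0, 1), (1, 0)), but C strictly increases along every unbounded feasible direction, so there is no improving ray and the minimum is attained at a vertex.

At the optimal vertex, 8x + 3y = 118 and 3x + 3y = 78.
Solving simultaneously gives x = 8, y = 18.

x = 8, y = 18, minimum C = 872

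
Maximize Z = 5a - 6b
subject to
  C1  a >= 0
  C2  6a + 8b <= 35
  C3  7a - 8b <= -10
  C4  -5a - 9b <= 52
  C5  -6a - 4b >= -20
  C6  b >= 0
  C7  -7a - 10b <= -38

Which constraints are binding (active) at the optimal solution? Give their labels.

Feasible corners and Z = 5a - 6b:
  (0, 35/8) → Z = -105/4
  (0, 19/5) → Z = -114/5
  (5/6, 15/4) → Z = -55/3
  (3/2, 11/4) → Z = -9

The maximum is at (3/2, 11/4). Substituting into each constraint, equality holds for C5 and C7; the remaining constraints have slack.

C5 and C7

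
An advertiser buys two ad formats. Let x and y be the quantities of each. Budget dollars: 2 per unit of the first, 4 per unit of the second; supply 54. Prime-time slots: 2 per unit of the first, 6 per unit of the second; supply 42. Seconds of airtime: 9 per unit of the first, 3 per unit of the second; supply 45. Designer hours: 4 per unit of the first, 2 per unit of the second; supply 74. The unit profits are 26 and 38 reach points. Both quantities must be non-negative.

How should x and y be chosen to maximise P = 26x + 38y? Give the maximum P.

x = 3, y = 6, maximum P = 306

Extreme points and P = 26x + 38y:
  (0, 0) → P = 0
  (0, 7) → P = 266
  (5, 0) → P = 130
  (3, 6) → P = 306

The optimum lies where 2x + 6y = 42 and 9x + 3y = 45.
Solving simultaneously gives x = 3, y = 6.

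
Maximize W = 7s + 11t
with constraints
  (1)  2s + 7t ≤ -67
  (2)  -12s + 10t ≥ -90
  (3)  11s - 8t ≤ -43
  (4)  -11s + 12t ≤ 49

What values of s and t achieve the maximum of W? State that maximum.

Feasible corners and W = 7s + 11t:
  (-9, -7) → W = -140
  (-1147/101, -639/101) → W = -15058/101
  (-575/7, -753/7) → W = -12308/7
The feasible region is unbounded (it extends along (-5, -6), (-12, -11)), but W strictly decreases along every unbounded feasible direction, so there is no improving ray and the maximum is attained at a vertex.

The binding constraints are 2s + 7t = -67 and 11s - 8t = -43.
Solving simultaneously gives s = -9, t = -7.

s = -9, t = -7, maximum W = -140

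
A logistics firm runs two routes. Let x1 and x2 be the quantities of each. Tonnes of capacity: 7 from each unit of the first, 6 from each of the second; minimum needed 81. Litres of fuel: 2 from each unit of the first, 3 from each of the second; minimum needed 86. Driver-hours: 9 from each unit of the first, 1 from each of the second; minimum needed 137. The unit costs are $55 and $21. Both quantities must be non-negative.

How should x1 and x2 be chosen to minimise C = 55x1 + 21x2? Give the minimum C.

Corner points and C = 55x1 + 21x2:
  (0, 137) → C = 2877
  (43, 0) → C = 2365
  (13, 20) → C = 1135
The feasible region is unbounded (it extends along (0, 1), (1, 0)), but C strictly increases along every unbounded feasible direction, so there is no improving ray and the minimum is attained at a vertex.

The optimum lies where 2x1 + 3x2 = 86 and 9x1 + x2 = 137.
Solving simultaneously gives x1 = 13, x2 = 20.

x1 = 13, x2 = 20, minimum C = 1135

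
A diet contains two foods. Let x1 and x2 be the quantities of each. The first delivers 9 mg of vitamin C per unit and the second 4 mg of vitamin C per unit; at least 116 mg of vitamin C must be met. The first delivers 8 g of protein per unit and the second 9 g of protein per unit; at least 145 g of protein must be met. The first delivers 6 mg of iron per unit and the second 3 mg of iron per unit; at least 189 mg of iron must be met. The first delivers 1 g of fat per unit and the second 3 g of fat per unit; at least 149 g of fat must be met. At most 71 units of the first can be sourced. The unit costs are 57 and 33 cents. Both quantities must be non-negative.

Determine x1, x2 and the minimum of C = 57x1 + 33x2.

Feasible corners and C = 57x1 + 33x2:
  (0, 63) → C = 2079
  (8, 47) → C = 2007
  (71, 26) → C = 4905
The feasible region is unbounded (it extends along (0, 1)), but C strictly increases along every unbounded feasible direction, so there is no improving ray and the minimum is attained at a vertex.

x1 = 8, x2 = 47, minimum C = 2007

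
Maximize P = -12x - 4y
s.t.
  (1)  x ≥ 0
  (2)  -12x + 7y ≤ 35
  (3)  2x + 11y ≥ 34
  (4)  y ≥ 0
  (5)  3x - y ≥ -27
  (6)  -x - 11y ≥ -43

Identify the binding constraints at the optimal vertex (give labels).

(1) and (3)

Vertices and P = -12x - 4y:
  (0, 34/11) → P = -136/11
  (0, 43/11) → P = -172/11
  (17, 0) → P = -204
  (43, 0) → P = -516

The maximum is at (0, 34/11). Substituting into each constraint, equality holds for (1) and (3); the remaining constraints have slack.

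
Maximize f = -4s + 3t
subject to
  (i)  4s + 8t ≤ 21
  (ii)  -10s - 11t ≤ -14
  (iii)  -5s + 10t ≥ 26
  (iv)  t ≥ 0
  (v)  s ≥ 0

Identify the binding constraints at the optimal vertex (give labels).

Feasible corners and f = -4s + 3t:
  (1/40, 209/80) → f = 619/80
  (0, 21/8) → f = 63/8
  (0, 13/5) → f = 39/5

The maximum is at (0, 21/8). Substituting into each constraint, equality holds for (i) and (v); the remaining constraints have slack.

(i) and (v)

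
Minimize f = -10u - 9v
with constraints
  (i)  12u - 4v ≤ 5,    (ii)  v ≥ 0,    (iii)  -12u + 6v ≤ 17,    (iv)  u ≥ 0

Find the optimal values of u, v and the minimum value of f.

u = 49/12, v = 11, minimum f = -839/6

Vertices and f = -10u - 9v:
  (5/12, 0) → f = -25/6
  (49/12, 11) → f = -839/6
  (0, 0) → f = 0
  (0, 17/6) → f = -51/2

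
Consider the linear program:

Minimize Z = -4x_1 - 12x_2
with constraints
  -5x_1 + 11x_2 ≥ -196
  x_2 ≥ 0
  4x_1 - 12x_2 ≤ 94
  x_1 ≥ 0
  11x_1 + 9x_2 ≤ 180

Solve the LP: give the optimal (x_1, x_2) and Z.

x_1 = 0, x_2 = 20, minimum Z = -240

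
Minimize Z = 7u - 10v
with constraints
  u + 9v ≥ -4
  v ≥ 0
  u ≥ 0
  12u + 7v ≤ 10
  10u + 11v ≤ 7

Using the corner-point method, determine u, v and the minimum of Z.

u = 0, v = 7/11, minimum Z = -70/11

Extreme points and Z = 7u - 10v:
  (0, 0) → Z = 0
  (7/10, 0) → Z = 49/10
  (0, 7/11) → Z = -70/11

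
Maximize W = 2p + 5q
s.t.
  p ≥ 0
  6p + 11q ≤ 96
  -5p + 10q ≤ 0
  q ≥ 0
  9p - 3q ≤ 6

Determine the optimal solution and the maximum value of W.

p = 4/5, q = 2/5, maximum W = 18/5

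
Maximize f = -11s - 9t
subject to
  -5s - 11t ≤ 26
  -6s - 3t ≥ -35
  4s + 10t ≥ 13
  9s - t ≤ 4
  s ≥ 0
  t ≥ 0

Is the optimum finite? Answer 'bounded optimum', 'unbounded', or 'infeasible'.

Feasible corners and f = -11s - 9t:
  (47/33, 97/11) → f = -3136/33
  (0, 35/3) → f = -105
  (53/94, 101/94) → f = -746/47
  (0, 13/10) → f = -117/10
The feasible region has finitely many vertices and no improving ray; the maximum is -117/10 at (0, 13/10).

bounded optimum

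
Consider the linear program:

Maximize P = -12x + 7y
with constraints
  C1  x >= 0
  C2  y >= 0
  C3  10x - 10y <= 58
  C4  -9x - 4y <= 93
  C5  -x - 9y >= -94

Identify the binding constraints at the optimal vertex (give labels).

C1 and C5

Extreme points and P = -12x + 7y:
  (0, 0) → P = 0
  (0, 94/9) → P = 658/9
  (29/5, 0) → P = -348/5
  (731/50, 441/50) → P = -1137/10

The maximum is at (0, 94/9). Substituting into each constraint, equality holds for C1 and C5; the remaining constraints have slack.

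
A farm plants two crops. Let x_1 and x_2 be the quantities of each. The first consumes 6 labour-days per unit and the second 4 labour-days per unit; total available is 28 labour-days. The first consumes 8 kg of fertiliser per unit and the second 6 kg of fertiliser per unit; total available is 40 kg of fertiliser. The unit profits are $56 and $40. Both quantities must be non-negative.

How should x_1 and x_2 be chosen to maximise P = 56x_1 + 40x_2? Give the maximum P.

x_1 = 2, x_2 = 4, maximum P = 272

Feasible corners and P = 56x_1 + 40x_2:
  (0, 0) → P = 0
  (0, 20/3) → P = 800/3
  (14/3, 0) → P = 784/3
  (2, 4) → P = 272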